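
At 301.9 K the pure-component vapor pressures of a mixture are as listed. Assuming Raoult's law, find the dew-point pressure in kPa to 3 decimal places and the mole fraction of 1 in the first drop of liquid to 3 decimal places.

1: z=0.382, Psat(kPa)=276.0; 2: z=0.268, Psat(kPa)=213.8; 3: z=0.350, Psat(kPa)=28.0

Pdew = 66.061 kPa, x_1 = 0.091

At the dew point ψ → 1, so Σzᵢ/Kᵢ = 1 with Kᵢ = Pᵢˢᵃᵗ/P ⇒ 1/P = Σzᵢ/Pᵢˢᵃᵗ.
1/P = 0.382/276.0 + 0.268/213.8 + 0.350/28.0 = 0.015138 ⇒ P = 66.061 kPa
xᵢ = zᵢP/Pᵢˢᵃᵗ ⇒ x_1 = 0.382·66.061/276.0 = 0.091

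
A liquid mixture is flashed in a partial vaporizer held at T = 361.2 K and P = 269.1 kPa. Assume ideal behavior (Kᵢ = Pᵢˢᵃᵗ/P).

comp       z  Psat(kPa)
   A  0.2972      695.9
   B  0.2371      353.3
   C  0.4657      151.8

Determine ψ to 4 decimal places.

ψ = 0.6785

Raoult's law: Kᵢ = Pᵢˢᵃᵗ/P = Pᵢˢᵃᵗ/269.1.
  K_A = 695.9/269.1 = 2.586027, K_B = 353.3/269.1 = 1.312895, K_C = 151.8/269.1 = 0.564103
Rachford–Rice: g(ψ) = Σ zᵢ(Kᵢ−1)/(1+ψ(Kᵢ−1)) = 0.
g(0) = ΣzᵢKᵢ − 1 = 0.3426 and g(1) = 1 − Σzᵢ/Kᵢ = -0.1211, so a root lies in (0, 1).
Iterate (Newton) starting at ψ = 0.69:
  ψ = 0.6900: g = -0.00424, g' = -0.3671 → ψ = 0.6785
Converged at ψ = 0.6785.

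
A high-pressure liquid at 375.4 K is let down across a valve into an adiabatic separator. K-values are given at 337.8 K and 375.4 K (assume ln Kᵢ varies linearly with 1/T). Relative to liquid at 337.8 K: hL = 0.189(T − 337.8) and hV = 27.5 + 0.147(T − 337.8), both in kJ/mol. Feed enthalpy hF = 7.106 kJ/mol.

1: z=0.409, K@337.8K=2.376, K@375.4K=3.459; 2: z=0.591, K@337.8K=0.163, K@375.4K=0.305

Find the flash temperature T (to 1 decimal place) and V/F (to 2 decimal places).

Adiabatic flash: solve Rachford–Rice at each trial T, then check hF = ψ·hV(T) + (1−ψ)·hL(T).
  T = 337.8 K: K = (2.376, 0.163), RR gives ψ = 0.059, H_out = 1.626 kJ/mol
  T = 375.4 K: K = (3.459, 0.305), RR gives ψ = 0.348, H_out = 16.131 kJ/mol
  T = 356.6 K: K = (2.895, 0.227), RR gives ψ = 0.217, H_out = 9.351 kJ/mol
  T = 347.2 K: K = (2.630, 0.193), RR gives ψ = 0.144, H_out = 5.687 kJ/mol
  T = 351.9 K: K = (2.761, 0.209), RR gives ψ = 0.182, H_out = 7.556 kJ/mol
  T = 349.5 K: K = (2.694, 0.201), RR gives ψ = 0.163, H_out = 6.612 kJ/mol
  T = 350.7 K: K = (2.727, 0.205), RR gives ψ = 0.172, H_out = 7.087 kJ/mol
Linear interpolation between T = 350.7 (H_out = 7.087) and T = 351.9 (H_out = 7.556) on hF = 7.106 gives T ≈ 350.7 K, at which ψ = 0.17.

T = 350.7 K, V/F = 0.17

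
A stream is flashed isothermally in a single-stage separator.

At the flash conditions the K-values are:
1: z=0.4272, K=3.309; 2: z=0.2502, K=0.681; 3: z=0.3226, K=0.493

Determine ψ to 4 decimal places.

ψ = 0.7363

Material balance + equilibrium reduce to Σ zᵢ(Kᵢ−1)/(1+ψ(Kᵢ−1)) = 0.
g(0) = ΣzᵢKᵢ − 1 = 0.7430 and g(1) = 1 − Σzᵢ/Kᵢ = -0.1509, so a root lies in (0, 1).
Newton–Raphson from ψ = 0.5:
  ψ = 0.5000: g = 0.14377, g' = -0.6755 → ψ = 0.7128
  ψ = 0.7128: g = 0.01337, g' = -0.5713 → ψ = 0.7362
  ψ = 0.7362: g = 0.00005, g' = -0.5670 → ψ = 0.7363
Converged at ψ = 0.7363.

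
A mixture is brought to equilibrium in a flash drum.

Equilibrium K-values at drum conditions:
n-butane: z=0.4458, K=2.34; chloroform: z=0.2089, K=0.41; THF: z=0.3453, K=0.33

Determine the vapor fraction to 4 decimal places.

ψ = 0.2826

Let ψ = V/F and solve Σ zᵢ(Kᵢ−1)/(1+ψ(Kᵢ−1)) = 0.
Feasibility: ΣzᵢKᵢ = 1.2428, Σzᵢ/Kᵢ = 1.7464 — both > 1, two phases present.
Newton iteration, ψ⁰ = 0.5:
  ψ = 0.5000: g = -0.16501, g' = -0.7838 → ψ = 0.2895
  ψ = 0.2895: g = -0.00524, g' = -0.7599 → ψ = 0.2826
Converged at ψ = 0.2826.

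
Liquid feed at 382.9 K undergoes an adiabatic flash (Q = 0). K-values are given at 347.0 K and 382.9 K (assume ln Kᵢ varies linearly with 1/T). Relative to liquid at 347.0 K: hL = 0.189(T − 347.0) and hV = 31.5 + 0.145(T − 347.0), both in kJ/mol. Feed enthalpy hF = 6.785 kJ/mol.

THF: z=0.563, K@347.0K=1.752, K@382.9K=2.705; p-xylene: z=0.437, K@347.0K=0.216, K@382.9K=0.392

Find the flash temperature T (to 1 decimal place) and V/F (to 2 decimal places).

T = 350.0 K, V/F = 0.20

Adiabatic flash: solve Rachford–Rice at each trial T, then check hF = ψ·hV(T) + (1−ψ)·hL(T).
  T = 347.0 K: K = (1.752, 0.216), RR gives ψ = 0.137, H_out = 4.315 kJ/mol
  T = 382.9 K: K = (2.705, 0.392), RR gives ψ = 0.670, H_out = 26.822 kJ/mol
  T = 364.9 K: K = (2.199, 0.295), RR gives ψ = 0.434, H_out = 16.717 kJ/mol
  T = 355.9 K: K = (1.967, 0.253), RR gives ψ = 0.302, H_out = 11.079 kJ/mol
  T = 351.4 K: K = (1.857, 0.234), RR gives ψ = 0.225, H_out = 7.868 kJ/mol
  T = 349.2 K: K = (1.804, 0.225), RR gives ψ = 0.183, H_out = 6.153 kJ/mol
Linear interpolation between T = 349.2 (H_out = 6.153) and T = 351.4 (H_out = 7.868) on hF = 6.785 gives T ≈ 350.0 K, at which ψ = 0.20.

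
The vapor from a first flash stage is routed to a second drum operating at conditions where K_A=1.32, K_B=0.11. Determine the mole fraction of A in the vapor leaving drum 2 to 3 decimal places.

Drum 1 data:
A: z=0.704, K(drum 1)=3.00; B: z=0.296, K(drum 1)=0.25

y_A (drum 2) = 0.971

Drum 1:
Let ψ₁ = V/F and solve Σ zᵢ(Kᵢ−1)/(1+ψ₁(Kᵢ−1)) = 0.
g(0) = ΣzᵢKᵢ − 1 = 1.186 and g(1) = 1 − Σzᵢ/Kᵢ = -0.419, so a root lies in (0, 1).
Binary case is linear: z₁(K₁−1)(1+ψ₁(K₂−1)) + z₂(K₂−1)(1+ψ₁(K₁−1)) = 0
⇒ ψ₁ = [z₁(K₁−1)+z₂(K₂−1)] / [−(K₁−1)(K₂−1)] = 1.1860/1.5000 = 0.791
Drum-1 compositions:
  A: x = 0.273, y = 0.818
  B: x = 0.727, y = 0.182
Drum-2 feed = drum-1 vapor: z₂ = (0.8182, 0.1818).
Drum 2:
Newton–Raphson from ψ₂ = 0.5:
  ψ₂ = 0.500: g = -0.0659, g' = -0.530 → ψ₂ = 0.376
  ψ₂ = 0.376: g = -0.0094, g' = -0.392 → ψ₂ = 0.352
  ψ₂ = 0.352: g = -0.0002, g' = -0.373 → ψ₂ = 0.351
Converged at ψ₂ = 0.351.
  A: x = 0.736, y = 0.971
  B: x = 0.264, y = 0.029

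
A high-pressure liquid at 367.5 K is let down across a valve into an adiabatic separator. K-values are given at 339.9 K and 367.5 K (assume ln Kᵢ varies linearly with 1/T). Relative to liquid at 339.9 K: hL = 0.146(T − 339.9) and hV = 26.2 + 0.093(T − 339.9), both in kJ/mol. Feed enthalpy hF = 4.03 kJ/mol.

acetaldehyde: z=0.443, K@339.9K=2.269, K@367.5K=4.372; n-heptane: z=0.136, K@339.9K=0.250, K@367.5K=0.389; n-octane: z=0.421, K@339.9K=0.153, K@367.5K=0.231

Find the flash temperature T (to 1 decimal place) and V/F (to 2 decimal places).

T = 342.0 K, V/F = 0.14

Adiabatic flash: solve Rachford–Rice at each trial T, then check hF = ψ·hV(T) + (1−ψ)·hL(T).
  T = 339.9 K: K = (2.269, 0.250, 0.153), RR gives ψ = 0.099, H_out = 2.594 kJ/mol
  T = 367.5 K: K = (4.372, 0.389, 0.231), RR gives ψ = 0.439, H_out = 14.889 kJ/mol
  T = 353.7 K: K = (3.190, 0.315, 0.190), RR gives ψ = 0.313, H_out = 9.982 kJ/mol
  T = 346.8 K: K = (2.700, 0.281, 0.171), RR gives ψ = 0.224, H_out = 6.793 kJ/mol
  T = 343.4 K: K = (2.480, 0.265, 0.162), RR gives ψ = 0.168, H_out = 4.892 kJ/mol
  T = 341.6 K: K = (2.370, 0.257, 0.157), RR gives ψ = 0.135, H_out = 3.761 kJ/mol
Linear interpolation between T = 341.6 (H_out = 3.761) and T = 343.4 (H_out = 4.892) on hF = 4.03 gives T ≈ 342.0 K, at which ψ = 0.14.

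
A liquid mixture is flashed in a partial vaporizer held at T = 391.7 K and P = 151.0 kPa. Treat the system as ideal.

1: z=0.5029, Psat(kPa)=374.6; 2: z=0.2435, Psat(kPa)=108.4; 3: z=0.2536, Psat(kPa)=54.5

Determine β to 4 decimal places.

β = 0.6791

Raoult's law: Kᵢ = Pᵢˢᵃᵗ/P = Pᵢˢᵃᵗ/151.0.
  K_1 = 374.6/151.0 = 2.480795, K_2 = 108.4/151.0 = 0.717881, K_3 = 54.5/151.0 = 0.360927
Rachford–Rice: g(β) = Σ zᵢ(Kᵢ−1)/(1+β(Kᵢ−1)) = 0.
g(0) = ΣzᵢKᵢ − 1 = 0.5139 and g(1) = 1 − Σzᵢ/Kᵢ = -0.2445, so a root lies in (0, 1).
Newton iteration, β⁰ = 0.34:
  β = 0.3400: g = 0.21227, g' = -0.6806 → β = 0.6519
  β = 0.6519: g = 0.01694, g' = -0.6189 → β = 0.6793
  β = 0.6793: g = -0.00011, g' = -0.6272 → β = 0.6791
Converged at β = 0.6791.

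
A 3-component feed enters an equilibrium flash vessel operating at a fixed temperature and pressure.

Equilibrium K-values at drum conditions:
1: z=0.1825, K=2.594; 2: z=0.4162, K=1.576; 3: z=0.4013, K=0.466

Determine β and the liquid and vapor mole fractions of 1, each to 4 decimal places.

Let β = V/F and solve Σ zᵢ(Kᵢ−1)/(1+β(Kᵢ−1)) = 0.
g(0) = ΣzᵢKᵢ − 1 = 0.3163 and g(1) = 1 − Σzᵢ/Kᵢ = -0.1956, so a root lies in (0, 1).
Newton iteration, β⁰ = 0.5:
  β = 0.5000: g = 0.05566, g' = -0.4398 → β = 0.6265
  β = 0.6265: g = -0.00034, g' = -0.4491 → β = 0.6258
Converged at β = 0.6258.
Compositions from xᵢ = zᵢ/(1+β(Kᵢ−1)), yᵢ = Kᵢxᵢ:
  1: x = 0.0914, y = 0.2370
  2: x = 0.3059, y = 0.4821
  3: x = 0.6027, y = 0.2809

β = 0.6258, x_1 = 0.0914, y_1 = 0.2370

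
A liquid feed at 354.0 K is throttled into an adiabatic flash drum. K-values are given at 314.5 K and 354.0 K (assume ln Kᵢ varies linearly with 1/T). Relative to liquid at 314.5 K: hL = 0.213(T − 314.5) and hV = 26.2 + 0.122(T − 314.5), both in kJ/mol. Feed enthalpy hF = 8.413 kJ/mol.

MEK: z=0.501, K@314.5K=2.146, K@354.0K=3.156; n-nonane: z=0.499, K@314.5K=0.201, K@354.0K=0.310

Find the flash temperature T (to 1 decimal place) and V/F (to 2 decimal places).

Adiabatic flash: solve Rachford–Rice at each trial T, then check hF = ψ·hV(T) + (1−ψ)·hL(T).
  T = 314.5 K: K = (2.146, 0.201), RR gives ψ = 0.192, H_out = 5.020 kJ/mol
  T = 354.0 K: K = (3.156, 0.310), RR gives ψ = 0.495, H_out = 19.595 kJ/mol
  T = 334.2 K: K = (2.631, 0.253), RR gives ψ = 0.364, H_out = 13.092 kJ/mol
  T = 324.4 K: K = (2.385, 0.226), RR gives ψ = 0.287, H_out = 9.374 kJ/mol
  T = 319.4 K: K = (2.263, 0.213), RR gives ψ = 0.242, H_out = 7.269 kJ/mol
  T = 321.9 K: K = (2.323, 0.220), RR gives ψ = 0.265, H_out = 8.343 kJ/mol
  T = 323.1 K: K = (2.353, 0.223), RR gives ψ = 0.276, H_out = 8.843 kJ/mol
Linear interpolation between T = 321.9 (H_out = 8.343) and T = 323.1 (H_out = 8.843) on hF = 8.413 gives T ≈ 322.1 K, at which ψ = 0.27.

T = 322.1 K, V/F = 0.27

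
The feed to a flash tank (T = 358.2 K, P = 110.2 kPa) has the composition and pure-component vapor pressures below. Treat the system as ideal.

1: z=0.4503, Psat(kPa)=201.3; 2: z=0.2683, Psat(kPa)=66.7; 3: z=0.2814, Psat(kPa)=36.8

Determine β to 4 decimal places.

Raoult's law: Kᵢ = Pᵢˢᵃᵗ/P = Pᵢˢᵃᵗ/110.2.
  K_1 = 201.3/110.2 = 1.826679, K_2 = 66.7/110.2 = 0.605263, K_3 = 36.8/110.2 = 0.333938
Material balance + equilibrium reduce to Σ zᵢ(Kᵢ−1)/(1+β(Kᵢ−1)) = 0.
Feasibility: ΣzᵢKᵢ = 1.0789, Σzᵢ/Kᵢ = 1.5325 — both > 1, two phases present.
Iterate (Newton) starting at β = 0.44:
  β = 0.4400: g = -0.12033, g' = -0.4765 → β = 0.1875
  β = 0.1875: g = -0.00624, g' = -0.4425 → β = 0.1734
Converged at β = 0.1734.

β = 0.1734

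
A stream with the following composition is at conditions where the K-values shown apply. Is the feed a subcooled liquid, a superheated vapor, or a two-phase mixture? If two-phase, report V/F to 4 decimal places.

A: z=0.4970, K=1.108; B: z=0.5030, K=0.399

ΣzᵢKᵢ = 0.7514; Σzᵢ/Kᵢ = 1.7092.
Since ΣzᵢKᵢ < 1 the mixture is below its bubble point — single liquid phase.

subcooled liquid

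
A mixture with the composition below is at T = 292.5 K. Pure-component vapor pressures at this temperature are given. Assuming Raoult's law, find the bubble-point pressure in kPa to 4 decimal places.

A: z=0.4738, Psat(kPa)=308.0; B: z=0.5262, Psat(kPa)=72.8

Pbub = 184.2378 kPa

At the bubble point ψ → 0, so ΣzᵢKᵢ = 1 with Kᵢ = Pᵢˢᵃᵗ/P ⇒ P = ΣzᵢPᵢˢᵃᵗ.
P = 0.4738·308.0 + 0.5262·72.8 = 184.2378 kPa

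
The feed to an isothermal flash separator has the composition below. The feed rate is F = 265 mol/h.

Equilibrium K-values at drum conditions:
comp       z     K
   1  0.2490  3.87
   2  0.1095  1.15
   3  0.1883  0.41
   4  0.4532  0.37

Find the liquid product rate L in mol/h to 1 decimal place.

L = 207.9 mol/h

Iterate (Newton) starting at β = 0.5:
  β = 0.5000: g = -0.26563, g' = -0.8633 → β = 0.1923
  β = 0.1923: g = 0.02627, g' = -1.1702 → β = 0.2147
  β = 0.2147: g = 0.00065, g' = -1.1139 → β = 0.2153
Converged at β = 0.2153.
Then V = β·F = 0.2153·265 = 57.1 mol/h and L = F − V = 207.9 mol/h.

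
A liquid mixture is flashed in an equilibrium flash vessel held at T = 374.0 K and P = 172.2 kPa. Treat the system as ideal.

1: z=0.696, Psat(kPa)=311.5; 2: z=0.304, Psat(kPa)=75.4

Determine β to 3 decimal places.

Raoult's law: Kᵢ = Pᵢˢᵃᵗ/P = Pᵢˢᵃᵗ/172.2.
  K_1 = 311.5/172.2 = 1.80894, K_2 = 75.4/172.2 = 0.43786
Iterate (Newton) starting at β = 0.56:
  β = 0.560: g = 0.1381, g' = -0.420 → β = 0.889
  β = 0.889: g = -0.0138, g' = -0.538 → β = 0.863
  β = 0.863: g = -0.0002, g' = -0.520 → β = 0.862
Converged at β = 0.862.

β = 0.862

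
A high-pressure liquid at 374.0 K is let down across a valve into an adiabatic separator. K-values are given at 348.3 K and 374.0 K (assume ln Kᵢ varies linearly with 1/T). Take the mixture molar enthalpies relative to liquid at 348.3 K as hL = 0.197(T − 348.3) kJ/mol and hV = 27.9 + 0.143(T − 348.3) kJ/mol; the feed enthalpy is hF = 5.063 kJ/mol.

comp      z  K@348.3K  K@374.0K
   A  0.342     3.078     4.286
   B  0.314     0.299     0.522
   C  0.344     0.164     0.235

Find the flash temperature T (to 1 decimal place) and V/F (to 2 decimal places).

T = 351.8 K, V/F = 0.16

Adiabatic flash: solve Rachford–Rice at each trial T, then check hF = ψ·hV(T) + (1−ψ)·hL(T).
  T = 348.3 K: K = (3.078, 0.299, 0.164), RR gives ψ = 0.126, H_out = 3.522 kJ/mol
  T = 374.0 K: K = (4.286, 0.522, 0.235), RR gives ψ = 0.337, H_out = 13.993 kJ/mol
  T = 361.1 K: K = (3.651, 0.399, 0.197), RR gives ψ = 0.234, H_out = 8.886 kJ/mol
  T = 354.7 K: K = (3.358, 0.346, 0.180), RR gives ψ = 0.182, H_out = 6.270 kJ/mol
  T = 351.5 K: K = (3.216, 0.322, 0.172), RR gives ψ = 0.155, H_out = 4.917 kJ/mol
  T = 353.1 K: K = (3.286, 0.334, 0.176), RR gives ψ = 0.168, H_out = 5.598 kJ/mol
Linear interpolation between T = 351.5 (H_out = 4.917) and T = 353.1 (H_out = 5.598) on hF = 5.063 gives T ≈ 351.8 K, at which ψ = 0.16.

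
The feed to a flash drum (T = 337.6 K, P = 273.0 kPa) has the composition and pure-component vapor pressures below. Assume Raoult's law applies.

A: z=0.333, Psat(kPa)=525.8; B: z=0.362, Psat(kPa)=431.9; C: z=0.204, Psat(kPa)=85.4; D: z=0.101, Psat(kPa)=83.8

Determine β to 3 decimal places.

β = 0.593

Raoult's law: Kᵢ = Pᵢˢᵃᵗ/P = Pᵢˢᵃᵗ/273.0.
  K_A = 525.8/273.0 = 1.92601, K_B = 431.9/273.0 = 1.58205, K_C = 85.4/273.0 = 0.31282, K_D = 83.8/273.0 = 0.30696
Material balance + equilibrium reduce to Σ zᵢ(Kᵢ−1)/(1+β(Kᵢ−1)) = 0.
Feasibility: ΣzᵢKᵢ = 1.309, Σzᵢ/Kᵢ = 1.383 — both > 1, two phases present.
Iterate (Newton) starting at β = 0.5:
  β = 0.500: g = 0.0533, g' = -0.544 → β = 0.598
  β = 0.598: g = -0.0027, g' = -0.605 → β = 0.593
Converged at β = 0.593.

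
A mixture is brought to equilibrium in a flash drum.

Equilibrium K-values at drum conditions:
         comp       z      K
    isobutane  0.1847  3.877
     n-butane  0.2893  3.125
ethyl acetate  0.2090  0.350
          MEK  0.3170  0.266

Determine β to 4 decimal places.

β = 0.4554

Newton–Raphson from β = 0.42:
  β = 0.4200: g = 0.04223, g' = -1.2022 → β = 0.4551
  β = 0.4551: g = 0.00029, g' = -1.1874 → β = 0.4554
Converged at β = 0.4554.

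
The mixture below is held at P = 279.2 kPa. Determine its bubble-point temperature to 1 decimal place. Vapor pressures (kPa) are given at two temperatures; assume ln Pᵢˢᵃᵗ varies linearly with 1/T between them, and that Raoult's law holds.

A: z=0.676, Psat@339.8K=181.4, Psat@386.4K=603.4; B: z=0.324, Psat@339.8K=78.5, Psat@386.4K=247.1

T = 363.1 K

Bubble-point temperature: ΣzᵢPᵢˢᵃᵗ(T) = P. Interpolate ln Pᵢˢᵃᵗ = aᵢ + bᵢ/T.
  T = 339.8 K: ΣzᵢPᵢˢᵃᵗ = 148.06 kPa
  T = 386.4 K: ΣzᵢPᵢˢᵃᵗ = 487.96 kPa
  T = 363.1 K: ΣzᵢPᵢˢᵃᵗ = 279.26 kPa
  T = 351.5 K: ΣzᵢPᵢˢᵃᵗ = 205.77 kPa
  T = 357.3 K: ΣzᵢPᵢˢᵃᵗ = 240.31 kPa
  T = 360.2 K: ΣzᵢPᵢˢᵃᵗ = 259.21 kPa
Interpolating between 360.2 K and 363.1 K gives T ≈ 363.1 K.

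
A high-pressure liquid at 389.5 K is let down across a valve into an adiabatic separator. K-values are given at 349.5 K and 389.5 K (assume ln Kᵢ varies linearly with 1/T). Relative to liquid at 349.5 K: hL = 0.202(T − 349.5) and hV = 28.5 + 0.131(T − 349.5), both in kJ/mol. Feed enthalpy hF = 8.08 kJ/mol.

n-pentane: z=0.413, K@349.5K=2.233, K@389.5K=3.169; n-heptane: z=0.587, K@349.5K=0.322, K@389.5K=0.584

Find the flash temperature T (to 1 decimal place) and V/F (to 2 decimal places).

Adiabatic flash: solve Rachford–Rice at each trial T, then check hF = ψ·hV(T) + (1−ψ)·hL(T).
  T = 349.5 K: K = (2.233, 0.322), RR gives ψ = 0.133, H_out = 3.792 kJ/mol
  T = 389.5 K: K = (3.169, 0.584), RR gives ψ = 0.722, H_out = 26.611 kJ/mol
  T = 369.5 K: K = (2.685, 0.441), RR gives ψ = 0.390, H_out = 14.605 kJ/mol
  T = 359.5 K: K = (2.455, 0.378), RR gives ψ = 0.261, H_out = 9.272 kJ/mol
  T = 354.5 K: K = (2.343, 0.349), RR gives ψ = 0.198, H_out = 6.576 kJ/mol
  T = 357.0 K: K = (2.399, 0.364), RR gives ψ = 0.229, H_out = 7.931 kJ/mol
  T = 358.2 K: K = (2.426, 0.371), RR gives ψ = 0.245, H_out = 8.576 kJ/mol
Linear interpolation between T = 357.0 (H_out = 7.931) and T = 358.2 (H_out = 8.576) on hF = 8.08 gives T ≈ 357.3 K, at which ψ = 0.23.

T = 357.3 K, V/F = 0.23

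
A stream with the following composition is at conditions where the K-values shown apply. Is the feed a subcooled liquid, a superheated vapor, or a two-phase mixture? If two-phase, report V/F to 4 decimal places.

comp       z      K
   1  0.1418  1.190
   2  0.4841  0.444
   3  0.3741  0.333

subcooled liquid

ΣzᵢKᵢ = 0.5083; Σzᵢ/Kᵢ = 2.3329.
Since ΣzᵢKᵢ < 1 the mixture is below its bubble point — single liquid phase.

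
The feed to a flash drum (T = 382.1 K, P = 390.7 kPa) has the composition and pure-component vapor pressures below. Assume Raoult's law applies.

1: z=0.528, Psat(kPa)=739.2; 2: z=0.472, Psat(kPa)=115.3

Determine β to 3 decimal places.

β = 0.220

Raoult's law: Kᵢ = Pᵢˢᵃᵗ/P = Pᵢˢᵃᵗ/390.7.
  K_1 = 739.2/390.7 = 1.89199, K_2 = 115.3/390.7 = 0.29511
Rachford–Rice: g(β) = Σ zᵢ(Kᵢ−1)/(1+β(Kᵢ−1)) = 0.
Feasibility: ΣzᵢKᵢ = 1.138, Σzᵢ/Kᵢ = 1.878 — both > 1, two phases present.
Binary case is linear: z₁(K₁−1)(1+β(K₂−1)) + z₂(K₂−1)(1+β(K₁−1)) = 0
⇒ β = [z₁(K₁−1)+z₂(K₂−1)] / [−(K₁−1)(K₂−1)] = 0.1383/0.6288 = 0.220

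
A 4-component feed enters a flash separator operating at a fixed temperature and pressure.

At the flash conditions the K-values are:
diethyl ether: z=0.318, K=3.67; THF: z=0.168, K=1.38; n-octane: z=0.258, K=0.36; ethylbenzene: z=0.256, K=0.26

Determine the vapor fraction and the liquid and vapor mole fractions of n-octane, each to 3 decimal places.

ψ = 0.376, x_n-octane = 0.340, y_n-octane = 0.122

Material balance + equilibrium reduce to Σ zᵢ(Kᵢ−1)/(1+ψ(Kᵢ−1)) = 0.
g(0) = ΣzᵢKᵢ − 1 = 0.558 and g(1) = 1 − Σzᵢ/Kᵢ = -0.910, so a root lies in (0, 1).
Iterate (Newton) starting at ψ = 0.61:
  ψ = 0.610: g = -0.2414, g' = -1.094 → ψ = 0.389
  ψ = 0.389: g = -0.0142, g' = -1.027 → ψ = 0.376
Converged at ψ = 0.376.
Compositions from xᵢ = zᵢ/(1+ψ(Kᵢ−1)), yᵢ = Kᵢxᵢ:
  diethyl ether: x = 0.159, y = 0.583
  THF: x = 0.147, y = 0.203
  n-octane: x = 0.340, y = 0.122
  ethylbenzene: x = 0.355, y = 0.092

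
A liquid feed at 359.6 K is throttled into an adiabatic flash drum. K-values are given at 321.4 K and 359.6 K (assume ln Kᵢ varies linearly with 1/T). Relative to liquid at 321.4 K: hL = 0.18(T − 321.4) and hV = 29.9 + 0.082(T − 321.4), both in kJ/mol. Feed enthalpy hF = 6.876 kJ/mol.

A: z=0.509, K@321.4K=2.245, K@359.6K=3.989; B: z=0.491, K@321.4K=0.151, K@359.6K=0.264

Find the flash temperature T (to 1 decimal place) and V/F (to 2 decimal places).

Adiabatic flash: solve Rachford–Rice at each trial T, then check hF = ψ·hV(T) + (1−ψ)·hL(T).
  T = 321.4 K: K = (2.245, 0.151), RR gives ψ = 0.205, H_out = 6.134 kJ/mol
  T = 359.6 K: K = (3.989, 0.264), RR gives ψ = 0.527, H_out = 20.668 kJ/mol
  T = 340.5 K: K = (3.041, 0.203), RR gives ψ = 0.398, H_out = 14.592 kJ/mol
  T = 330.9 K: K = (2.622, 0.176), RR gives ψ = 0.315, H_out = 10.829 kJ/mol
  T = 326.1 K: K = (2.427, 0.163), RR gives ψ = 0.264, H_out = 8.618 kJ/mol
  T = 323.8 K: K = (2.337, 0.157), RR gives ψ = 0.237, H_out = 7.448 kJ/mol
  T = 322.6 K: K = (2.291, 0.154), RR gives ψ = 0.221, H_out = 6.804 kJ/mol
Linear interpolation between T = 322.6 (H_out = 6.804) and T = 323.8 (H_out = 7.448) on hF = 6.876 gives T ≈ 322.7 K, at which ψ = 0.22.

T = 322.7 K, V/F = 0.22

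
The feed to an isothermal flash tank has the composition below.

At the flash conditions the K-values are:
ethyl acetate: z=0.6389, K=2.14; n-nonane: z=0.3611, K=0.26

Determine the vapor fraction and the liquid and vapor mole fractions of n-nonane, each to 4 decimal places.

ψ = 0.5466, x_n-nonane = 0.6064, y_n-nonane = 0.1577

Let ψ = V/F and solve Σ zᵢ(Kᵢ−1)/(1+ψ(Kᵢ−1)) = 0.
Check two-phase: ΣzᵢKᵢ = 1.4611 > 1 and Σzᵢ/Kᵢ = 1.6874 > 1, so g(0) = 0.4611 > 0 and g(1) = -0.6874 < 0.
Binary case is linear: z₁(K₁−1)(1+ψ(K₂−1)) + z₂(K₂−1)(1+ψ(K₁−1)) = 0
⇒ ψ = [z₁(K₁−1)+z₂(K₂−1)] / [−(K₁−1)(K₂−1)] = 0.46113/0.84360 = 0.5466
Compositions from xᵢ = zᵢ/(1+ψ(Kᵢ−1)), yᵢ = Kᵢxᵢ:
  ethyl acetate: x = 0.3936, y = 0.8423
  n-nonane: x = 0.6064, y = 0.1577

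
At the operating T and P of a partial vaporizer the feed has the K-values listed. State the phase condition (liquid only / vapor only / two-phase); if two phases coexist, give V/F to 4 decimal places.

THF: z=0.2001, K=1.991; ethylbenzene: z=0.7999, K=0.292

ΣzᵢKᵢ = 0.6320; Σzᵢ/Kᵢ = 2.8399.
Since ΣzᵢKᵢ < 1 the mixture is below its bubble point — single liquid phase.

liquid only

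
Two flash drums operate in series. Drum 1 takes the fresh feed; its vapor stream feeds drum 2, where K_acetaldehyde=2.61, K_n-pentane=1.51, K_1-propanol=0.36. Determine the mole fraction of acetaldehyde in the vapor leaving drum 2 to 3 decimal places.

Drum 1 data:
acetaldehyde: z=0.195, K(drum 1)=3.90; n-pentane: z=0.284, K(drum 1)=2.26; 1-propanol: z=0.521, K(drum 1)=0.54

y_acetaldehyde (drum 2) = 0.377

Drum 1:
Let ψ₁ = V/F and solve Σ zᵢ(Kᵢ−1)/(1+ψ₁(Kᵢ−1)) = 0.
Check two-phase: ΣzᵢKᵢ = 1.684 > 1 and Σzᵢ/Kᵢ = 1.140 > 1, so g(0) = 0.684 > 0 and g(1) = -0.140 < 0.
Newton iteration, ψ₁⁰ = 0.37:
  ψ₁ = 0.370: g = 0.2280, g' = -0.751 → ψ₁ = 0.673
  ψ₁ = 0.673: g = 0.0378, g' = -0.551 → ψ₁ = 0.742
  ψ₁ = 0.742: g = 0.0005, g' = -0.540 → ψ₁ = 0.743
Converged at ψ₁ = 0.743.
Drum-1 compositions:
  acetaldehyde: x = 0.062, y = 0.241
  n-pentane: x = 0.147, y = 0.332
  1-propanol: x = 0.791, y = 0.427
Drum-2 feed = drum-1 vapor: z₂ = (0.2411, 0.3315, 0.4274).
Drum 2:
Let ψ₂ = V/F and solve Σ zᵢ(Kᵢ−1)/(1+ψ₂(Kᵢ−1)) = 0.
g(0) = ΣzᵢKᵢ − 1 = 0.284 and g(1) = 1 − Σzᵢ/Kᵢ = -0.499, so a root lies in (0, 1).
Newton–Raphson from ψ₂ = 0.35:
  ψ₂ = 0.350: g = 0.0392, g' = -0.608 → ψ₂ = 0.414
  ψ₂ = 0.414: g = 0.0001, g' = -0.608 → ψ₂ = 0.415
Converged at ψ₂ = 0.415.
  acetaldehyde: x = 0.145, y = 0.377
  n-pentane: x = 0.274, y = 0.413
  1-propanol: x = 0.582, y = 0.209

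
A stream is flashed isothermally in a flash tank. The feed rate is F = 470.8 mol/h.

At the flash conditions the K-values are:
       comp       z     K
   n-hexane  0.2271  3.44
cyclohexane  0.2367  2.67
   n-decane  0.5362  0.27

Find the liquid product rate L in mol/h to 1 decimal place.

L = 296.9 mol/h

Material balance + equilibrium reduce to Σ zᵢ(Kᵢ−1)/(1+ψ(Kᵢ−1)) = 0.
g(0) = ΣzᵢKᵢ − 1 = 0.5580 and g(1) = 1 − Σzᵢ/Kᵢ = -1.1406, so a root lies in (0, 1).
Iterate (Newton) starting at ψ = 0.33:
  ψ = 0.3300: g = 0.04616, g' = -1.1852 → ψ = 0.3689
  ψ = 0.3689: g = 0.00049, g' = -1.1624 → ψ = 0.3694
Converged at ψ = 0.3694.
Then V = ψ·F = 0.3694·470.8 = 173.9 mol/h and L = F − V = 296.9 mol/h.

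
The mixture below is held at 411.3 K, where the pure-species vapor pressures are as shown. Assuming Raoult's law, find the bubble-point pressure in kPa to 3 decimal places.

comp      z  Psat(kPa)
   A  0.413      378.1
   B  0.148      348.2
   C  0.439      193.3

Pbub = 292.548 kPa

At the bubble point ψ → 0, so ΣzᵢKᵢ = 1 with Kᵢ = Pᵢˢᵃᵗ/P ⇒ P = ΣzᵢPᵢˢᵃᵗ.
P = 0.413·378.1 + 0.148·348.2 + 0.439·193.3 = 292.548 kPa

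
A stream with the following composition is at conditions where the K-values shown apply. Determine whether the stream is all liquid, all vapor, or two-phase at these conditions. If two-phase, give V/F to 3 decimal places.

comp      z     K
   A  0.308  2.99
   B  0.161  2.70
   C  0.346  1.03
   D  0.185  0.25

two-phase, V/F = 0.817

ΣzᵢKᵢ = 1.758; Σzᵢ/Kᵢ = 1.239.
Both exceed 1, so a two-phase solution exists.
Let ψ = V/F and solve Σ zᵢ(Kᵢ−1)/(1+ψ(Kᵢ−1)) = 0.
Newton iteration, ψ⁰ = 0.39:
  ψ = 0.390: g = 0.3238, g' = -0.763 → ψ = 0.814
  ψ = 0.814: g = 0.0023, g' = -0.947 → ψ = 0.817
Converged at ψ = 0.817.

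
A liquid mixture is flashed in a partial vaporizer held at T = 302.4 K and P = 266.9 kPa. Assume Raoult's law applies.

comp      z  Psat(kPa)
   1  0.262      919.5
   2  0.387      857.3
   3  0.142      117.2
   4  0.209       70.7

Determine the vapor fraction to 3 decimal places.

Raoult's law: Kᵢ = Pᵢˢᵃᵗ/P = Pᵢˢᵃᵗ/266.9.
  K_1 = 919.5/266.9 = 3.44511, K_2 = 857.3/266.9 = 3.21206, K_3 = 117.2/266.9 = 0.43912, K_4 = 70.7/266.9 = 0.26489
Material balance + equilibrium reduce to Σ zᵢ(Kᵢ−1)/(1+ψ(Kᵢ−1)) = 0.
Check two-phase: ΣzᵢKᵢ = 2.263 > 1 and Σzᵢ/Kᵢ = 1.309 > 1, so g(0) = 1.263 > 0 and g(1) = -0.309 < 0.
Newton–Raphson from ψ = 0.5:
  ψ = 0.500: g = 0.3411, g' = -1.113 → ψ = 0.807
Converged at ψ = 0.807.

ψ = 0.807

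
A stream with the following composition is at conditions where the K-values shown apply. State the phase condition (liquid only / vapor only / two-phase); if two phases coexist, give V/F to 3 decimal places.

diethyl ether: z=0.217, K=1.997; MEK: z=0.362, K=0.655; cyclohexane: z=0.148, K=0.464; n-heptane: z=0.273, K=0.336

ΣzᵢKᵢ = 0.831; Σzᵢ/Kᵢ = 1.793.
Since ΣzᵢKᵢ < 1 the mixture is below its bubble point — single liquid phase.

liquid only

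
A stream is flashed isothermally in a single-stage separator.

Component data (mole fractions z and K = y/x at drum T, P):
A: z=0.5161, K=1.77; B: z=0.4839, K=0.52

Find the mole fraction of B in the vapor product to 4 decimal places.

y_B = 0.3203

Binary case is linear: z₁(K₁−1)(1+V/F(K₂−1)) + z₂(K₂−1)(1+V/F(K₁−1)) = 0
⇒ V/F = [z₁(K₁−1)+z₂(K₂−1)] / [−(K₁−1)(K₂−1)] = 0.16513/0.36960 = 0.4468
Compositions from xᵢ = zᵢ/(1+V/F(Kᵢ−1)), yᵢ = Kᵢxᵢ:
  A: x = 0.3840, y = 0.6797
  B: x = 0.6160, y = 0.3203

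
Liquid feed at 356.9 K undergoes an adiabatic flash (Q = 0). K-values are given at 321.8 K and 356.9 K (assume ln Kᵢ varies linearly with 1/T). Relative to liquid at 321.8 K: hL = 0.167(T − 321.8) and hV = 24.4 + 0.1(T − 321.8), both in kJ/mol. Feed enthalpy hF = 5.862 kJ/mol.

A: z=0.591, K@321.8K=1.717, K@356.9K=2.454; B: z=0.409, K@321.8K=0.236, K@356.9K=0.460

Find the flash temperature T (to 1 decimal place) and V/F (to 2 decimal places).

T = 323.2 K, V/F = 0.23

Adiabatic flash: solve Rachford–Rice at each trial T, then check hF = ψ·hV(T) + (1−ψ)·hL(T).
  T = 321.8 K: K = (1.717, 0.236), RR gives ψ = 0.203, H_out = 4.956 kJ/mol
  T = 356.9 K: K = (2.454, 0.460), RR gives ψ = 0.813, H_out = 23.790 kJ/mol
  T = 339.4 K: K = (2.073, 0.336), RR gives ψ = 0.508, H_out = 14.740 kJ/mol
  T = 330.6 K: K = (1.891, 0.283), RR gives ψ = 0.365, H_out = 10.161 kJ/mol
  T = 326.2 K: K = (1.803, 0.259), RR gives ψ = 0.288, H_out = 7.676 kJ/mol
  T = 324.0 K: K = (1.760, 0.247), RR gives ψ = 0.247, H_out = 6.352 kJ/mol
Linear interpolation between T = 321.8 (H_out = 4.956) and T = 324.0 (H_out = 6.352) on hF = 5.862 gives T ≈ 323.2 K, at which ψ = 0.23.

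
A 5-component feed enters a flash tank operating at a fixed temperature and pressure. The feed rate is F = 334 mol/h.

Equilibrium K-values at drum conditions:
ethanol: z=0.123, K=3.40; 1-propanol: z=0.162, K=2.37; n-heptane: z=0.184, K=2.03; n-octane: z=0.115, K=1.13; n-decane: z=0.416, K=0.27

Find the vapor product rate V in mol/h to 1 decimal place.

Iterate (Newton) starting at ψ = 0.5:
  ψ = 0.500: g = -0.0732, g' = -0.890 → ψ = 0.418
  ψ = 0.418: g = -0.0017, g' = -0.856 → ψ = 0.416
Converged at ψ = 0.416.
Then V = ψ·F = 0.4158·334 = 138.9 mol/h and L = F − V = 195.1 mol/h.

V = 138.9 mol/h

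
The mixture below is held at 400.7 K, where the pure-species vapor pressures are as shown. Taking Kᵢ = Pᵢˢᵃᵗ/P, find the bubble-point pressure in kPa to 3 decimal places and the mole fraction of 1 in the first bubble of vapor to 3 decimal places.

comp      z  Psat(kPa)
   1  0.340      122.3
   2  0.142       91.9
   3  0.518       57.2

At the bubble point ψ → 0, so ΣzᵢKᵢ = 1 with Kᵢ = Pᵢˢᵃᵗ/P ⇒ P = ΣzᵢPᵢˢᵃᵗ.
P = 0.340·122.3 + 0.142·91.9 + 0.518·57.2 = 84.261 kPa
yᵢ = zᵢPᵢˢᵃᵗ/P ⇒ y_1 = 0.340·122.3/84.261 = 0.493

Pbub = 84.261 kPa, y_1 = 0.493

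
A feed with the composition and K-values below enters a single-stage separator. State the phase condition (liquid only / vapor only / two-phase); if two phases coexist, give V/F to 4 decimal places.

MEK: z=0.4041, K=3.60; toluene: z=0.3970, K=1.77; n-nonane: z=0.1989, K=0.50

ΣzᵢKᵢ = 2.2569; Σzᵢ/Kᵢ = 0.7343.
Since Σzᵢ/Kᵢ < 1 the mixture is above its dew point — single vapor phase.

vapor only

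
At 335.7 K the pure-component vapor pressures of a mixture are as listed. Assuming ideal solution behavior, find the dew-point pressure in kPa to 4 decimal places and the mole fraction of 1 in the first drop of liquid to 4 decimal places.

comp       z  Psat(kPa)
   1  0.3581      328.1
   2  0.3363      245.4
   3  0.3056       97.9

Pdew = 179.1022 kPa, x_1 = 0.1955

At the dew point ψ → 1, so Σzᵢ/Kᵢ = 1 with Kᵢ = Pᵢˢᵃᵗ/P ⇒ 1/P = Σzᵢ/Pᵢˢᵃᵗ.
1/P = 0.3581/328.1 + 0.3363/245.4 + 0.3056/97.9 = 0.0055834 ⇒ P = 179.1022 kPa
xᵢ = zᵢP/Pᵢˢᵃᵗ ⇒ x_1 = 0.3581·179.1022/328.1 = 0.1955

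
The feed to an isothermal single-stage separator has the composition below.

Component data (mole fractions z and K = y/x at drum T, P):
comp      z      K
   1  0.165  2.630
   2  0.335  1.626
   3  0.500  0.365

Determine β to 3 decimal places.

Material balance + equilibrium reduce to Σ zᵢ(Kᵢ−1)/(1+β(Kᵢ−1)) = 0.
Feasibility: ΣzᵢKᵢ = 1.161, Σzᵢ/Kᵢ = 1.639 — both > 1, two phases present.
Iterate (Newton) starting at β = 0.5:
  β = 0.500: g = -0.1573, g' = -0.642 → β = 0.255
  β = 0.255: g = -0.0080, g' = -0.603 → β = 0.242
Converged at β = 0.242.

β = 0.242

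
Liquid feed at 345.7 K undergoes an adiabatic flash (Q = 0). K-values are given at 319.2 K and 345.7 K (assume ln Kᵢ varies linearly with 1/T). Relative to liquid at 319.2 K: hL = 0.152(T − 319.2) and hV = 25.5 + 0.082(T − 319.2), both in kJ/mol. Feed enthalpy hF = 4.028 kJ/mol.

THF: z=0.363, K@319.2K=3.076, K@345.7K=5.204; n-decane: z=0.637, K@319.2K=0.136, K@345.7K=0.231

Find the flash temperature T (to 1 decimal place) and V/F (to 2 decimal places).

Adiabatic flash: solve Rachford–Rice at each trial T, then check hF = ψ·hV(T) + (1−ψ)·hL(T).
  T = 319.2 K: K = (3.076, 0.136), RR gives ψ = 0.113, H_out = 2.889 kJ/mol
  T = 345.7 K: K = (5.204, 0.231), RR gives ψ = 0.321, H_out = 11.607 kJ/mol
  T = 332.4 K: K = (4.039, 0.179), RR gives ψ = 0.233, H_out = 7.721 kJ/mol
  T = 325.8 K: K = (3.535, 0.156), RR gives ψ = 0.179, H_out = 5.485 kJ/mol
  T = 322.5 K: K = (3.300, 0.146), RR gives ψ = 0.148, H_out = 4.242 kJ/mol
  T = 320.9 K: K = (3.190, 0.141), RR gives ψ = 0.132, H_out = 3.602 kJ/mol
Linear interpolation between T = 320.9 (H_out = 3.602) and T = 322.5 (H_out = 4.242) on hF = 4.028 gives T ≈ 322.0 K, at which ψ = 0.14.

T = 322.0 K, V/F = 0.14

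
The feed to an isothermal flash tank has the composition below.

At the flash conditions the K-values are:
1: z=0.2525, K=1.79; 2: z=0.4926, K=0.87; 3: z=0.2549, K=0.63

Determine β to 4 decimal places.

β = 0.2282

Material balance + equilibrium reduce to Σ zᵢ(Kᵢ−1)/(1+β(Kᵢ−1)) = 0.
Check two-phase: ΣzᵢKᵢ = 1.0411 > 1 and Σzᵢ/Kᵢ = 1.1119 > 1, so g(0) = 0.0411 > 0 and g(1) = -0.1119 < 0.
Newton–Raphson from β = 0.5:
  β = 0.5000: g = -0.04122, g' = -0.1430 → β = 0.2118
  β = 0.2118: g = 0.00269, g' = -0.1655 → β = 0.2281
  β = 0.2281: g = 0.00002, g' = -0.1636 → β = 0.2282
Converged at β = 0.2282.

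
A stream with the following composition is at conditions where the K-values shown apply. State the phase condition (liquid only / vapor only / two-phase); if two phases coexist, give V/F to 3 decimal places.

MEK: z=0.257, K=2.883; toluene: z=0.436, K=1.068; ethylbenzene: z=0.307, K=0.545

ΣzᵢKᵢ = 1.374; Σzᵢ/Kᵢ = 1.061.
Both exceed 1, so a two-phase solution exists.
Material balance + equilibrium reduce to Σ zᵢ(Kᵢ−1)/(1+ψ(Kᵢ−1)) = 0.
Newton–Raphson from ψ = 0.5:
  ψ = 0.500: g = 0.0971, g' = -0.350 → ψ = 0.777
  ψ = 0.777: g = 0.0085, g' = -0.304 → ψ = 0.805
Converged at ψ = 0.805.

two-phase, V/F = 0.805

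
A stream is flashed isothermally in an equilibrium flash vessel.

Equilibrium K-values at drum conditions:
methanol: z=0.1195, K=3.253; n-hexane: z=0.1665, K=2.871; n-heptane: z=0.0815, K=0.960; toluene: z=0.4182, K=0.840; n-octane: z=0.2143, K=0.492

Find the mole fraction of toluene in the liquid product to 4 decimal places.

x_toluene = 0.4689

Material balance + equilibrium reduce to Σ zᵢ(Kᵢ−1)/(1+ψ(Kᵢ−1)) = 0.
Check two-phase: ΣzᵢKᵢ = 1.4017 > 1 and Σzᵢ/Kᵢ = 1.1131 > 1, so g(0) = 0.4017 > 0 and g(1) = -0.1131 < 0.
Newton–Raphson from ψ = 0.43:
  ψ = 0.4300: g = 0.09492, g' = -0.4385 → ψ = 0.6465
  ψ = 0.6465: g = 0.01051, g' = -0.3560 → ψ = 0.6760
  ψ = 0.6760: g = 0.00008, g' = -0.3508 → ψ = 0.6762
Converged at ψ = 0.6762.
Compositions from xᵢ = zᵢ/(1+ψ(Kᵢ−1)), yᵢ = Kᵢxᵢ:
  methanol: x = 0.0474, y = 0.1540
  n-hexane: x = 0.0735, y = 0.2110
  n-heptane: x = 0.0838, y = 0.0804
  toluene: x = 0.4689, y = 0.3939
  n-octane: x = 0.3264, y = 0.1606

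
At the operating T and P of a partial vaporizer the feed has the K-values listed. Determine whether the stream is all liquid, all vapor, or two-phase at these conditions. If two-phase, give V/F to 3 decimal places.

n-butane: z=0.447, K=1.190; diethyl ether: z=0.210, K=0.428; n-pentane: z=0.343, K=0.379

all liquid

ΣzᵢKᵢ = 0.752; Σzᵢ/Kᵢ = 1.771.
Since ΣzᵢKᵢ < 1 the mixture is below its bubble point — single liquid phase.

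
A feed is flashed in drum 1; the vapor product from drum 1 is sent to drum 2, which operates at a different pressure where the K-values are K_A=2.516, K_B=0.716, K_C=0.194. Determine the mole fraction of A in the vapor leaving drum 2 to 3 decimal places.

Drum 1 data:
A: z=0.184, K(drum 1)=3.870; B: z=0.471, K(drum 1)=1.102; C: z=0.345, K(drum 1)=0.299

Drum 1:
Iterate (Newton) starting at ψ₁ = 0.56:
  ψ₁ = 0.560: g = -0.1501, g' = -0.687 → ψ₁ = 0.341
  ψ₁ = 0.341: g = -0.0048, g' = -0.684 → ψ₁ = 0.334
Converged at ψ₁ = 0.334.
Drum-1 compositions:
  A: x = 0.094, y = 0.363
  B: x = 0.455, y = 0.502
  C: x = 0.451, y = 0.135
Drum-2 feed = drum-1 vapor: z₂ = (0.3633, 0.5019, 0.1347).
Drum 2:
Rachford–Rice: g(ψ₂) = Σ zᵢ(Kᵢ−1)/(1+ψ₂(Kᵢ−1)) = 0.
Check two-phase: ΣzᵢKᵢ = 1.300 > 1 and Σzᵢ/Kᵢ = 1.540 > 1, so g(0) = 0.300 > 0 and g(1) = -0.540 < 0.
Iterate (Newton) starting at ψ₂ = 0.41:
  ψ₂ = 0.410: g = 0.0161, g' = -0.565 → ψ₂ = 0.439
Converged at ψ₂ = 0.439.
  A: x = 0.218, y = 0.549
  B: x = 0.573, y = 0.411
  C: x = 0.208, y = 0.040

y_A (drum 2) = 0.549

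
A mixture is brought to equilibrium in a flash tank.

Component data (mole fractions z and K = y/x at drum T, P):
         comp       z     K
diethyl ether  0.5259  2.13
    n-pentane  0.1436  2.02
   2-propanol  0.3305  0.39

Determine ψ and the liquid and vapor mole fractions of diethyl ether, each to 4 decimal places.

Rachford–Rice: g(ψ) = Σ zᵢ(Kᵢ−1)/(1+ψ(Kᵢ−1)) = 0.
g(0) = ΣzᵢKᵢ − 1 = 0.5391 and g(1) = 1 − Σzᵢ/Kᵢ = -0.1654, so a root lies in (0, 1).
Newton–Raphson from ψ = 0.31:
  ψ = 0.3100: g = 0.30277, g' = -0.6416 → ψ = 0.7819
  ψ = 0.7819: g = 0.01153, g' = -0.6851 → ψ = 0.7987
  ψ = 0.7987: g = -0.00011, g' = -0.6986 → ψ = 0.7986
Converged at ψ = 0.7986.
Compositions from xᵢ = zᵢ/(1+ψ(Kᵢ−1)), yᵢ = Kᵢxᵢ:
  diethyl ether: x = 0.2764, y = 0.5888
  n-pentane: x = 0.0791, y = 0.1599
  2-propanol: x = 0.6444, y = 0.2513

ψ = 0.7986, x_diethyl ether = 0.2764, y_diethyl ether = 0.5888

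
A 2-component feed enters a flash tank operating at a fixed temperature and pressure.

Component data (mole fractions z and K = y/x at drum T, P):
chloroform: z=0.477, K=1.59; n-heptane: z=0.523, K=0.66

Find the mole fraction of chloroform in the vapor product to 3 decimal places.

Rachford–Rice: g(β) = Σ zᵢ(Kᵢ−1)/(1+β(Kᵢ−1)) = 0.
Check two-phase: ΣzᵢKᵢ = 1.104 > 1 and Σzᵢ/Kᵢ = 1.092 > 1, so g(0) = 0.104 > 0 and g(1) = -0.092 < 0.
Newton iteration, β⁰ = 0.5:
  β = 0.500: g = 0.0031, g' = -0.187 → β = 0.516
  β = 0.516: g = 0.0000, g' = -0.186 → β = 0.517
Converged at β = 0.517.
Compositions from xᵢ = zᵢ/(1+β(Kᵢ−1)), yᵢ = Kᵢxᵢ:
  chloroform: x = 0.366, y = 0.581
  n-heptane: x = 0.634, y = 0.419

y_chloroform = 0.581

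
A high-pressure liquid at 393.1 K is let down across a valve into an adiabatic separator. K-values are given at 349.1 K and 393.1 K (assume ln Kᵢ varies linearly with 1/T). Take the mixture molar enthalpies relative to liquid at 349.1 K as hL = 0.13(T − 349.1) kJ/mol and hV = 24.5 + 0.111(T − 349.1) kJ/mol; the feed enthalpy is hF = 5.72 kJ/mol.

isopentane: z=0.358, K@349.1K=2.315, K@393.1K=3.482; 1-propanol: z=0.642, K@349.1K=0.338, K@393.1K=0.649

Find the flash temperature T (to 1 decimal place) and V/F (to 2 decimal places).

Adiabatic flash: solve Rachford–Rice at each trial T, then check hF = ψ·hV(T) + (1−ψ)·hL(T).
  T = 349.1 K: K = (2.315, 0.338), RR gives ψ = 0.053, H_out = 1.288 kJ/mol
  T = 393.1 K: K = (3.482, 0.649), RR gives ψ = 0.761, H_out = 23.735 kJ/mol
  T = 371.1 K: K = (2.874, 0.478), RR gives ψ = 0.343, H_out = 11.109 kJ/mol
  T = 360.1 K: K = (2.588, 0.404), RR gives ψ = 0.196, H_out = 6.196 kJ/mol
  T = 354.6 K: K = (2.450, 0.370), RR gives ψ = 0.125, H_out = 3.774 kJ/mol
  T = 357.4 K: K = (2.520, 0.387), RR gives ψ = 0.162, H_out = 5.011 kJ/mol
  T = 358.8 K: K = (2.555, 0.396), RR gives ψ = 0.180, H_out = 5.626 kJ/mol
Linear interpolation between T = 358.8 (H_out = 5.626) and T = 360.1 (H_out = 6.196) on hF = 5.72 gives T ≈ 359.0 K, at which ψ = 0.18.

T = 359.0 K, V/F = 0.18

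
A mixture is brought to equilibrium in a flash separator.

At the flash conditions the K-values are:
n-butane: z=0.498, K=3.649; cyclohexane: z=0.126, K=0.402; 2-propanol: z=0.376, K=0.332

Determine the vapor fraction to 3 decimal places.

Material balance + equilibrium reduce to Σ zᵢ(Kᵢ−1)/(1+ψ(Kᵢ−1)) = 0.
Check two-phase: ΣzᵢKᵢ = 1.993 > 1 and Σzᵢ/Kᵢ = 1.582 > 1, so g(0) = 0.993 > 0 and g(1) = -0.582 < 0.
Iterate (Newton) starting at ψ = 0.61:
  ψ = 0.610: g = -0.0382, g' = -1.100 → ψ = 0.575
Converged at ψ = 0.575.

ψ = 0.575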